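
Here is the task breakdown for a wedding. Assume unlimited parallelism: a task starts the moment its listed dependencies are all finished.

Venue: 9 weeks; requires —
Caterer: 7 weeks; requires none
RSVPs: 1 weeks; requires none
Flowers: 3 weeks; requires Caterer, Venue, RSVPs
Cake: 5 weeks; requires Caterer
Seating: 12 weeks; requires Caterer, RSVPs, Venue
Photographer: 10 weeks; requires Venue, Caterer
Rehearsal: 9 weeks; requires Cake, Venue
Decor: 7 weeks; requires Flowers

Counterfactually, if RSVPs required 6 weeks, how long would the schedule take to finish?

21

Actual critical path: Venue→Seating = 9+12 = 21 ⇒ 21 weeks.
The longest path through RSVPs is only 13 weeks, so RSVPs has float 8.
No other chain overtakes it, so the finish is 21 weeks.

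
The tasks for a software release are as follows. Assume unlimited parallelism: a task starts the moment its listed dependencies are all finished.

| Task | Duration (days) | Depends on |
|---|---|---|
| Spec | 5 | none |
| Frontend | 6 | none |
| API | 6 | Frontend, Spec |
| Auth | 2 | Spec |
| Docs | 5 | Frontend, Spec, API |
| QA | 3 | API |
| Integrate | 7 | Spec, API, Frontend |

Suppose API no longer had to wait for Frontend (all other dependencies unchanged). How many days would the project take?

18

Before: longest chain Frontend→API→Integrate = 6+6+7 = 19, finish 19.
Without Frontend→API, API's earliest start moves from 6 to 5.
The longest chain is now Spec→API→Integrate = 5+6+7 = 18, so the project takes 18 days.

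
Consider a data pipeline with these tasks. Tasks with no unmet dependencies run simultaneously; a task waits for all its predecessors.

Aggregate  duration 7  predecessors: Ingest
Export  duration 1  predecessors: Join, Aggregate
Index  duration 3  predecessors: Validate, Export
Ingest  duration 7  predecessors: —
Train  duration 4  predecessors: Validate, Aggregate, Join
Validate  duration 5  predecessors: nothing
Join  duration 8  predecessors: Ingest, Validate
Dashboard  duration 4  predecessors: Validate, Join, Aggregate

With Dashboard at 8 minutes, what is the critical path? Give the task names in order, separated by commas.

Ingest, Join, Dashboard

Critical path before the change: Ingest→Join→Dashboard = 7+8+4 = 19 giving 19 minutes.
Since Dashboard is critical, the +4 change carries straight to that chain (now 23 minutes).
The critical path is still Ingest→Join→Dashboard; finish is now 23 minutes.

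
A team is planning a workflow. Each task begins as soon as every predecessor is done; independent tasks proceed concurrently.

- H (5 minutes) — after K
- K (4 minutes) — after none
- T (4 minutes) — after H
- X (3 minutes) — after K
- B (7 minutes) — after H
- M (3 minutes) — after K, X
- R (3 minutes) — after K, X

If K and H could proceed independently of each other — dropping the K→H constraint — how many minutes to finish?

Before: longest chain K→H→B = 4+5+7 = 16, finish 16.
Without K→H, H's earliest start moves from 4 to 0.
The longest chain is now H→B = 5+7 = 12, so the project takes 12 minutes.

12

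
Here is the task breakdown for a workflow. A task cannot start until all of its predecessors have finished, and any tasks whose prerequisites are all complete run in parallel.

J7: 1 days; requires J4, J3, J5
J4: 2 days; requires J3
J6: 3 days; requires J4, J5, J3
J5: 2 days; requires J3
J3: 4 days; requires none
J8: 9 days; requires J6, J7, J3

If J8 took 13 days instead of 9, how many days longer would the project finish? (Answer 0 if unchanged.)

Actual critical path: J3→J4→J6→J8 = 4+2+3+9 = 18 ⇒ 18 days.
J8 is on the critical path; changing it to 13 makes that path 22 days.
No other chain overtakes it, so the finish is 22 days.
Change in finish: 22 − 18 = +4 days.

4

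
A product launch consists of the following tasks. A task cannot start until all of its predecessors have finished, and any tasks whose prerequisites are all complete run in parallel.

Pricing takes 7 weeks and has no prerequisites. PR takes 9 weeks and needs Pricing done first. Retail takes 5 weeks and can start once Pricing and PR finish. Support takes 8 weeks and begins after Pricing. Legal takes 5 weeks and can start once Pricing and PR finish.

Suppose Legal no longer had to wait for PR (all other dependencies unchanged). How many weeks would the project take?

Before: longest chain Pricing→PR→Retail = 7+9+5 = 21, finish 21.
Without PR→Legal, Legal's earliest start moves from 16 to 7.
After: Pricing→PR→Retail = 7+9+5 = 21 → 21 weeks.

21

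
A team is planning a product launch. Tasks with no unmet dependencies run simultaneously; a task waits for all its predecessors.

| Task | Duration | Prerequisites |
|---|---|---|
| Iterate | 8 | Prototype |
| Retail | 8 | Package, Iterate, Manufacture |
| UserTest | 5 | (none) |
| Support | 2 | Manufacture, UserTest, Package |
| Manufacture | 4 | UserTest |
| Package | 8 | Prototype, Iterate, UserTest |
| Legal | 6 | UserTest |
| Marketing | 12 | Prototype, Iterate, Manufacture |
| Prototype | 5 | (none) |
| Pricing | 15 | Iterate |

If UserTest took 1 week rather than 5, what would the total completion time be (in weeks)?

29

The binding path is Prototype→Iterate→Package→Retail = 5+8+8+8 = 29; finish at 29 weeks.
UserTest has 8 weeks of float (longest path through it is 21).
No other chain overtakes it, so the finish is 29 weeks.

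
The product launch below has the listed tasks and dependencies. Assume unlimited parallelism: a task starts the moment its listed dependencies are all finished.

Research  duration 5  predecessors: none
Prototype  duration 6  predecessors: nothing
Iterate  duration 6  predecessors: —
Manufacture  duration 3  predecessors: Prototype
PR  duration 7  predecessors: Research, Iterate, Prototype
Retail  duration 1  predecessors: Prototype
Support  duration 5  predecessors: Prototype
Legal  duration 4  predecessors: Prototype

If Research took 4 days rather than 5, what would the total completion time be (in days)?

13

As given, the longest chain is Prototype→PR = 6+7 = 13, so the finish is 13 days.
The longest path through Research is only 12 days, so Research has float 1.
That remains the longest chain; total 13 days.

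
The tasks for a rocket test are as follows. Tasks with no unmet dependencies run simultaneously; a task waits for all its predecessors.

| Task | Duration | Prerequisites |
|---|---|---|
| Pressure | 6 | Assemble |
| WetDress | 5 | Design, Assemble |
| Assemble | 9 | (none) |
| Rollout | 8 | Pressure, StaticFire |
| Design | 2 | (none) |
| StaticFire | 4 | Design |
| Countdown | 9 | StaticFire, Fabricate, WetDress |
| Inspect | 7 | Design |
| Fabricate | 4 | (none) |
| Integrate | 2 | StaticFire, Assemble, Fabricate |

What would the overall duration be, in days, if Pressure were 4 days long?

23

As given, the longest chain is Assemble→Pressure→Rollout = 9+6+8 = 23, so the finish is 23 days.
Pressure lies on that path, so at 4 days the path becomes 21 days.
The binding chain switches to Assemble→WetDress→Countdown = 9+5+9 = 23; finish 23 days.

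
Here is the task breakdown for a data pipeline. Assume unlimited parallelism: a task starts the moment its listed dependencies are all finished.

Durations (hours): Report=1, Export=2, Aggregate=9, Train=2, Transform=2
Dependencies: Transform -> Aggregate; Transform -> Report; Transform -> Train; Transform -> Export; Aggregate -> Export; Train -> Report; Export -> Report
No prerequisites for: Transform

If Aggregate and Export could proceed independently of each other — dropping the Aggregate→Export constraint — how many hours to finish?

Original critical path: Transform→Aggregate→Export→Report = 2+9+2+1 = 14 ⇒ 14 hours.
Without Aggregate→Export, Export's earliest start moves from 11 to 2.
The longest chain is now Transform→Aggregate = 2+9 = 11, so the plan takes 11 hours.

11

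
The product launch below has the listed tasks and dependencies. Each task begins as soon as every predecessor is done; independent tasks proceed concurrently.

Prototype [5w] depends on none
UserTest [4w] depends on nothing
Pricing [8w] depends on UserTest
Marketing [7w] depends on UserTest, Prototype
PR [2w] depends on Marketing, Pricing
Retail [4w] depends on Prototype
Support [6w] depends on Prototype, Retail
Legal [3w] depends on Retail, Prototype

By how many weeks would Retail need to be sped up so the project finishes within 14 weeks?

1

Current finish: 15 weeks; target: 14.
Retail is on every critical path, so each week cut from Retail cuts the finish by one (this holds down to a finish of 14).
Need 15 − 14 = 1 week off Retail → Retail becomes 3 weeks, finish becomes 14.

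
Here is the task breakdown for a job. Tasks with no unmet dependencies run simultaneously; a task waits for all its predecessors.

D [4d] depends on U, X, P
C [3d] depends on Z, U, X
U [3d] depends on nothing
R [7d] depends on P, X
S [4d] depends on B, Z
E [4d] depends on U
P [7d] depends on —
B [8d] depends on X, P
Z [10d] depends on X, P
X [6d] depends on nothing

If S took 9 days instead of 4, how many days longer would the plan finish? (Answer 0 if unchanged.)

Actual critical path: P→Z→S = 7+10+4 = 21 ⇒ 21 days.
S lies on that path, so at 9 days the path becomes 26 days.
No other chain overtakes it, so the finish is 26 days.
Change in finish: 26 − 21 = +5 days.

5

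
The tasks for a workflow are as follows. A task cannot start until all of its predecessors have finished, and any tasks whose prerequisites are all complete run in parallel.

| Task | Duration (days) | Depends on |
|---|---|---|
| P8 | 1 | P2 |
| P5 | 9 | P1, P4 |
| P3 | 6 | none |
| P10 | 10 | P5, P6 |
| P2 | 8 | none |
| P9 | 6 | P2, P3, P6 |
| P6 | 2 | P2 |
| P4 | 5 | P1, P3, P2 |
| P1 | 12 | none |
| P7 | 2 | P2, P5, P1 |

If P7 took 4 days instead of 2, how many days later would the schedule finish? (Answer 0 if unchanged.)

0

As given, the longest chain is P1→P4→P5→P10 = 12+5+9+10 = 36, so the finish is 36 days.
P7 is off the critical path — its longest chain is 28 days, giving 8 of slack.
The critical path is still P1→P4→P5→P10; finish is now 36 days.
Change in finish: 36 − 36 = +0 days.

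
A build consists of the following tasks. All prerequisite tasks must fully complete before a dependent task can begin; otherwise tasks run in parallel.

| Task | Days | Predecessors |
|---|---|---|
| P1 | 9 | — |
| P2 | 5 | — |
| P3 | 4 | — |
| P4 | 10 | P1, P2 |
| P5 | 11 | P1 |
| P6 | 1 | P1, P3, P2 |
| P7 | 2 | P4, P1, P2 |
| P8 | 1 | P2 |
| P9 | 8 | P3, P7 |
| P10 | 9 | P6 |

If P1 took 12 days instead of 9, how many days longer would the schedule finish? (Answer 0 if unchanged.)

3

The binding path is P1→P4→P7→P9 = 9+10+2+8 = 29; finish at 29 days.
P1 lies on that path, so at 12 days the path becomes 32 days.
No other chain overtakes it, so the finish is 32 days.
Change in finish: 32 − 29 = +3 days.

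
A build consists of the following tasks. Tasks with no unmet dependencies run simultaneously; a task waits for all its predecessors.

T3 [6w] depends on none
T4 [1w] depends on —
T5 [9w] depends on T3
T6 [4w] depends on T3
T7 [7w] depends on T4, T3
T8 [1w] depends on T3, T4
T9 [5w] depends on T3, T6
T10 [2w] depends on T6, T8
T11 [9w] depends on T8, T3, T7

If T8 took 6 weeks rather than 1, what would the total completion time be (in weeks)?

As given, the longest chain is T3→T7→T11 = 6+7+9 = 22, so the finish is 22 weeks.
T8 has 6 weeks of float (longest path through it is 16).
The critical path is still T3→T7→T11; finish is now 22 weeks.

22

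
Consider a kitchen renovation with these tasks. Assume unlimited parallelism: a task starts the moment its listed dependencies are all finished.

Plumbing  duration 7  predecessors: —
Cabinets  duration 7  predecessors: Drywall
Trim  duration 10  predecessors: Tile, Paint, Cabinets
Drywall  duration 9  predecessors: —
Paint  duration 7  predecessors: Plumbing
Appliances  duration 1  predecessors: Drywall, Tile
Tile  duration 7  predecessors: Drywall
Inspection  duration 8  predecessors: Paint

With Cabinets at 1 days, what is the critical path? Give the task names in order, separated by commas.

Drywall, Tile, Trim

The binding path is Drywall→Cabinets→Trim = 9+7+10 = 26; finish at 26 days.
Cabinets lies on that path, so at 1 day the path becomes 20 days.
The binding chain switches to Drywall→Tile→Trim = 9+7+10 = 26; finish 26 days.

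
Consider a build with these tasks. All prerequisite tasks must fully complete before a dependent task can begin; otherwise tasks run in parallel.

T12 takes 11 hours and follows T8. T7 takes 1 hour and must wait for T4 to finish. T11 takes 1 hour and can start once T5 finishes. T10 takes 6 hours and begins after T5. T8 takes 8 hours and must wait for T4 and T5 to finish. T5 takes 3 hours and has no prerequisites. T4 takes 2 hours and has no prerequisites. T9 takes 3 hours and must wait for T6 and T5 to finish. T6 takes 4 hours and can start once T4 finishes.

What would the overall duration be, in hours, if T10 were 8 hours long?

22

Critical path before the change: T5→T8→T12 = 3+8+11 = 22 giving 22 hours.
T10 has 13 hours of float (longest path through it is 9).
The critical path is still T5→T8→T12; finish is now 22 hours.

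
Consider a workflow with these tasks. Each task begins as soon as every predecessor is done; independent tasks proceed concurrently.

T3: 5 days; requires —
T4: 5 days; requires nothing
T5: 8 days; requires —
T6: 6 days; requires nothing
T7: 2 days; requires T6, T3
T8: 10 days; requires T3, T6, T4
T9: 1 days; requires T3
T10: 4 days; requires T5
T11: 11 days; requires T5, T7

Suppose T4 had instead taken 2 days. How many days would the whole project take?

19

Baseline: T5→T11 = 8+11 = 19 → 19 days.
T4 has 4 days of float (longest path through it is 15).
That remains the longest chain; total 19 days.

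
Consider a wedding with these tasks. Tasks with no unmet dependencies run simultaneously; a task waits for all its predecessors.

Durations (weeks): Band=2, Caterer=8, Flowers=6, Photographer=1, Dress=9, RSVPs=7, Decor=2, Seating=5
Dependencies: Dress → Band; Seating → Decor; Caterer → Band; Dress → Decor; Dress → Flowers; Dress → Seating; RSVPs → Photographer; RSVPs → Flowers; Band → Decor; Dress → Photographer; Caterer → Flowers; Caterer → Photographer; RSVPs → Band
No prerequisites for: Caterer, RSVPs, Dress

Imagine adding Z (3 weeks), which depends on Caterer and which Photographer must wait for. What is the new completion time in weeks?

16

Originally the project takes 16 weeks.
With Z inserted, Photographer now waits for max(Caterer, RSVPs, Dress, Z).
New critical path: Dress→Seating→Decor = 9+5+2 = 16 ⇒ 16 weeks.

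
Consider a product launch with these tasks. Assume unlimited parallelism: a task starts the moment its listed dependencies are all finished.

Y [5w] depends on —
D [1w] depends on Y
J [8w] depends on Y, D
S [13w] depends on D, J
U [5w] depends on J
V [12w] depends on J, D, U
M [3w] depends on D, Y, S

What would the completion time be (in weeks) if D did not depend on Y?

Original critical path: Y→D→J→U→V = 5+1+8+5+12 = 31 ⇒ 31 weeks.
Without Y→D, D's earliest start moves from 5 to 0.
After: Y→J→U→V = 5+8+5+12 = 30 → 30 weeks.

30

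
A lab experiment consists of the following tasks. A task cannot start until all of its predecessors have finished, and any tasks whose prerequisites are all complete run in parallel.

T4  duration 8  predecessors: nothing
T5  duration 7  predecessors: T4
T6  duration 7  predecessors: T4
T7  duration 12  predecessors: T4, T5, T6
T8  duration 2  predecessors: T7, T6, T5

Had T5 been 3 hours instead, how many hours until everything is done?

29

Actual critical path: T4→T5→T7→T8 = 8+7+12+2 = 29 ⇒ 29 hours.
T5 is on the critical path; changing it to 3 makes that path 25 hours.
Now T4→T6→T7→T8 = 8+7+12+2 = 29 is longest, so the finish becomes 29 hours.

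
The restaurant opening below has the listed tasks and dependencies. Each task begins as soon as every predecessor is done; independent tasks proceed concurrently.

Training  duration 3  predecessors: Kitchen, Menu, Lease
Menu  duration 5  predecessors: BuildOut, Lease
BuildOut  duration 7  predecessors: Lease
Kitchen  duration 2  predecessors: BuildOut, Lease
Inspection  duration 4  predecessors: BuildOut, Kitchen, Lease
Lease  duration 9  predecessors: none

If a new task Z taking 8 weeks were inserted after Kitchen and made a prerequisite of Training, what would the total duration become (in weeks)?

Originally the job takes 24 weeks.
With Z inserted, Training now waits for max(Kitchen, Menu, Lease, Z).
New critical path: Lease→BuildOut→Kitchen→Z→Training = 9+7+2+8+3 = 29 ⇒ 29 weeks.

29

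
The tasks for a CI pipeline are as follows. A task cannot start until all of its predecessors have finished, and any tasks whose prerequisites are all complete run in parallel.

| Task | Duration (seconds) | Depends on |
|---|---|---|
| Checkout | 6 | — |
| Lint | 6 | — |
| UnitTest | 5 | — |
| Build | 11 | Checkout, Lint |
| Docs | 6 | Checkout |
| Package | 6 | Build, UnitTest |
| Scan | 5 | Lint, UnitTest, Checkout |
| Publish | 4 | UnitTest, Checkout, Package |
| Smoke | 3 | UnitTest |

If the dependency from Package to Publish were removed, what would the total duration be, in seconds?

23

Before: longest chain Checkout→Build→Package→Publish = 6+11+6+4 = 27, finish 27.
Without Package→Publish, Publish's earliest start moves from 23 to 6.
The longest chain is now Checkout→Build→Package = 6+11+6 = 23, so the project takes 23 seconds.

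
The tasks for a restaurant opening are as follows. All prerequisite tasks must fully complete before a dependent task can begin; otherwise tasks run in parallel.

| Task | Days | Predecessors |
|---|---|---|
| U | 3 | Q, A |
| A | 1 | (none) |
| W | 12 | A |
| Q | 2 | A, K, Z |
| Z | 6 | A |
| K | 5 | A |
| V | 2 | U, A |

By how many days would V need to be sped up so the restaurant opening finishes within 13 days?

1

Current finish: 14 days; target: 13.
V is on every critical path, so each day cut from V cuts the finish by one (this holds down to a finish of 13).
Need 14 − 13 = 1 day off V → V becomes 1 day, finish becomes 13.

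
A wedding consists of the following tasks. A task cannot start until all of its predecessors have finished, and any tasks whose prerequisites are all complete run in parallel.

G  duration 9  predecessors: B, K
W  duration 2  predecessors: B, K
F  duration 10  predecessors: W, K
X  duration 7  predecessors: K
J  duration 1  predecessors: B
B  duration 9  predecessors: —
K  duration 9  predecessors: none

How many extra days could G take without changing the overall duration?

The longest chain is K→W→F = 9+2+10 = 21; overall finish 21 days.
G finishes as early as 18 and must finish by 21.
So G can slip 21 − 18 = 3 days.

3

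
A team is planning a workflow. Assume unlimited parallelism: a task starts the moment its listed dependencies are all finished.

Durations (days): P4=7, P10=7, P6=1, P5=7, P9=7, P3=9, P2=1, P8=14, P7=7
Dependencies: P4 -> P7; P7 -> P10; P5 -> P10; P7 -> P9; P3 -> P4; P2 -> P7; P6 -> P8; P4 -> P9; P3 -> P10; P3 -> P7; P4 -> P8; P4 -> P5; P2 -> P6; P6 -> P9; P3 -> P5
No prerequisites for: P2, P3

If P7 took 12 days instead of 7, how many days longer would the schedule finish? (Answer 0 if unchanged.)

The binding path is P3→P4→P7→P9 = 9+7+7+7 = 30; finish at 30 days.
P7 is on the critical path; changing it to 12 makes that path 35 days.
No other chain overtakes it, so the finish is 35 days.
Change in finish: 35 − 30 = +5 days.

5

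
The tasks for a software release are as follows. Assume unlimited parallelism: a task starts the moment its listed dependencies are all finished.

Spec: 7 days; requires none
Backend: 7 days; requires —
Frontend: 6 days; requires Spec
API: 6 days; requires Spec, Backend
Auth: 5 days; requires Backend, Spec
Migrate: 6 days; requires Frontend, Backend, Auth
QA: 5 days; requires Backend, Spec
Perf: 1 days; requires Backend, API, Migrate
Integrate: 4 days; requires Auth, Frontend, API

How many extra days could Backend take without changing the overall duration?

The longest chain is Spec→Frontend→Migrate→Perf = 7+6+6+1 = 20; overall finish 20 days.
Longest path through Backend: 19 days (earliest finish 7, latest finish 8).
So Backend can slip 8 − 7 = 1 day.

1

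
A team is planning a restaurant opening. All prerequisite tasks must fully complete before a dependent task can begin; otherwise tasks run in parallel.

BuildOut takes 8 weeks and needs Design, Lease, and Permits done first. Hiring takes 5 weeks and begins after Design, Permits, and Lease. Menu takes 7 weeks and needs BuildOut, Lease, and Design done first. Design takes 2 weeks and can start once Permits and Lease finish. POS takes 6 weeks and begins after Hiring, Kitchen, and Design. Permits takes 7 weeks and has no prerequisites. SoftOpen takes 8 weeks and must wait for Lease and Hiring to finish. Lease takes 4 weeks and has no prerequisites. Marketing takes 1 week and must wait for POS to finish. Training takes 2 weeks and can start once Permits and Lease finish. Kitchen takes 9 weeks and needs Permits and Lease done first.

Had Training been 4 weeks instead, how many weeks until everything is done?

24

Baseline: Permits→Design→BuildOut→Menu = 7+2+8+7 = 24 → 24 weeks.
Training has 15 weeks of float (longest path through it is 9).
The critical path is still Permits→Design→BuildOut→Menu; finish is now 24 weeks.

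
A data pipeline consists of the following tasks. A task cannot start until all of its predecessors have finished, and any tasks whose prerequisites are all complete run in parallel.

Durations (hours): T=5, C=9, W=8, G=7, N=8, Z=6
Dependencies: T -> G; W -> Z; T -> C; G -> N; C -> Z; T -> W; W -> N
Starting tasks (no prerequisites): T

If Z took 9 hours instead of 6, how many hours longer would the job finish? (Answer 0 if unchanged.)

2

As given, the longest chain is T→W→N = 5+8+8 = 21, so the finish is 21 hours.
Z is off the critical path — its longest chain is 20 hours, giving 1 of slack.
New critical path: T→C→Z = 5+9+9 = 23 ⇒ 23 hours.
Change in finish: 23 − 21 = +2 hours.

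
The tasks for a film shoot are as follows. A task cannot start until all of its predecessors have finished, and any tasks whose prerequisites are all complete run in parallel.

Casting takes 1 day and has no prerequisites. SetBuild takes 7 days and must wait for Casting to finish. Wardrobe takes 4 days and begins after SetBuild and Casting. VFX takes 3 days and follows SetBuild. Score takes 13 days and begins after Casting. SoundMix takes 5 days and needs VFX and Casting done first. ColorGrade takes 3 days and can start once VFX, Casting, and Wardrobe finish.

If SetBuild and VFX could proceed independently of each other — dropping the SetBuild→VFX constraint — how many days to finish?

15

Original critical path: Casting→SetBuild→VFX→SoundMix = 1+7+3+5 = 16 ⇒ 16 days.
Without SetBuild→VFX, VFX's earliest start moves from 8 to 0.
New critical path: Casting→SetBuild→Wardrobe→ColorGrade = 1+7+4+3 = 15 ⇒ 15 days.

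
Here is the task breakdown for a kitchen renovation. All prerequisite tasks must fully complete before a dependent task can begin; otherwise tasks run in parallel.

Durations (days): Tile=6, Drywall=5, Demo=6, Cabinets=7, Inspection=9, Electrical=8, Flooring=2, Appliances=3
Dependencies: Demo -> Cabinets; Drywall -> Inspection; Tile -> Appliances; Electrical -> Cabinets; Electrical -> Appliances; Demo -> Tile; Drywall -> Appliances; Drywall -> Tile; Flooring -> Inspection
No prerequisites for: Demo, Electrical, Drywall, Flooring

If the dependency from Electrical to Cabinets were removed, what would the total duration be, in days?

15

With the dependency in place, Demo→Tile→Appliances = 6+6+3 = 15 sets the finish at 15 days.
Without Electrical→Cabinets, Cabinets's earliest start moves from 8 to 6.
New critical path: Demo→Tile→Appliances = 6+6+3 = 15 ⇒ 15 days.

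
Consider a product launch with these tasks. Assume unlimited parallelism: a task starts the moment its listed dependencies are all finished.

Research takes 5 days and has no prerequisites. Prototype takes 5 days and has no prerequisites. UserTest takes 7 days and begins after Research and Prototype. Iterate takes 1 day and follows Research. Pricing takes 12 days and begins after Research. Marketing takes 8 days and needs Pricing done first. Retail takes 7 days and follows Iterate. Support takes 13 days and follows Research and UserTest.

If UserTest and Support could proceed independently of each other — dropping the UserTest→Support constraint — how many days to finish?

25

Original critical path: Research→UserTest→Support = 5+7+13 = 25 ⇒ 25 days.
Without UserTest→Support, Support's earliest start moves from 12 to 5.
New critical path: Research→Pricing→Marketing = 5+12+8 = 25 ⇒ 25 days.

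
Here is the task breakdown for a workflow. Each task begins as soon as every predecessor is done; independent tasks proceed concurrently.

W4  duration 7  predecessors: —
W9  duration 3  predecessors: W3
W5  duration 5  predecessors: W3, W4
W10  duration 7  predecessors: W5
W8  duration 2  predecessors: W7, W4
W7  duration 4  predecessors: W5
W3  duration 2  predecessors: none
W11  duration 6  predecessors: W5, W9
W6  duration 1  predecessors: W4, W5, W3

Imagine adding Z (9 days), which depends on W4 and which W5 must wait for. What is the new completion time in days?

Originally the job takes 19 days.
With Z inserted, W5 now waits for max(W3, W4, Z).
New critical path: W4→Z→W5→W10 = 7+9+5+7 = 28 ⇒ 28 days.

28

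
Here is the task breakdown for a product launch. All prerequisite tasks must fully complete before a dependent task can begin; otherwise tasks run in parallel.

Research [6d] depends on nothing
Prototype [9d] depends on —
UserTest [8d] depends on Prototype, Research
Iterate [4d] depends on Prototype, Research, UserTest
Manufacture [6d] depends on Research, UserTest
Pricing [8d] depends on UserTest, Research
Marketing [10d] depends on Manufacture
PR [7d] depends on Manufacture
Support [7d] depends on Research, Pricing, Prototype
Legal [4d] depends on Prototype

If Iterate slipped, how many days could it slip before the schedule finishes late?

12

The longest chain is Prototype→UserTest→Manufacture→Marketing = 9+8+6+10 = 33; overall finish 33 days.
The longest chain containing Iterate totals 21 days.
Float = 33 − 21 = 12.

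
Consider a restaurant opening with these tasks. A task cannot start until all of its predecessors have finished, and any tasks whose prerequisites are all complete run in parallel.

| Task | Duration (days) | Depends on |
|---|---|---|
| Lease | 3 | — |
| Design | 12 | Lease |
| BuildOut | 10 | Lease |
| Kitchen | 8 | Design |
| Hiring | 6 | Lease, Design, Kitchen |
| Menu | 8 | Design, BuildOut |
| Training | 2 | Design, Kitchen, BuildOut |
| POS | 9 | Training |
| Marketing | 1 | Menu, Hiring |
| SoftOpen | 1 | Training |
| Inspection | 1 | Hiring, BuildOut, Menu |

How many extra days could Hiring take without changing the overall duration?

The longest chain is Lease→Design→Kitchen→Training→POS = 3+12+8+2+9 = 34; overall finish 34 days.
Hiring finishes as early as 29 and must finish by 33.
Float = 34 − 30 = 4.

4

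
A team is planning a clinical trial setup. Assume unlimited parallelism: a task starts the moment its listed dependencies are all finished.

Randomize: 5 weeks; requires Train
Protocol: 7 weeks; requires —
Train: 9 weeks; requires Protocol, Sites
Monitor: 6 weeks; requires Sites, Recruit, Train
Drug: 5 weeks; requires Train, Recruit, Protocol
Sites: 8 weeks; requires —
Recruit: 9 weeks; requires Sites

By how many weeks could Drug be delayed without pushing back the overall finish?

1

Critical path: Sites→Recruit→Monitor = 8+9+6 = 23, so the finish is 23 weeks.
Drug finishes as early as 22 and must finish by 23.
Float = 23 − 22 = 1.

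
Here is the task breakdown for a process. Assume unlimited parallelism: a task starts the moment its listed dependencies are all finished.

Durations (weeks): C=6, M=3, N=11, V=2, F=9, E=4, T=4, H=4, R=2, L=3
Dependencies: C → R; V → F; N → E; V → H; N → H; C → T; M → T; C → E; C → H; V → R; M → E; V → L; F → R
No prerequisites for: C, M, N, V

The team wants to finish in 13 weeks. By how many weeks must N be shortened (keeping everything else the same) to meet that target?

2

Current finish: 15 weeks; target: 13.
N is on every critical path, so each week cut from N cuts the finish by one (this holds down to a finish of 13).
Need 15 − 13 = 2 weeks off N → N becomes 9 weeks, finish becomes 13.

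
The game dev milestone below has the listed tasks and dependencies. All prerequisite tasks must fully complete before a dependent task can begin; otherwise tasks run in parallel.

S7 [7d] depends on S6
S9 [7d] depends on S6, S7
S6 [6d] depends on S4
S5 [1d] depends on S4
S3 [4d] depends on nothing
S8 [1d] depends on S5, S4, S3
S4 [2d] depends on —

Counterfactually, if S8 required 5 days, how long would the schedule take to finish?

22

Baseline: S4→S6→S7→S9 = 2+6+7+7 = 22 → 22 days.
S8 is off the critical path — its longest chain is 5 days, giving 17 of slack.
No other chain overtakes it, so the finish is 22 days.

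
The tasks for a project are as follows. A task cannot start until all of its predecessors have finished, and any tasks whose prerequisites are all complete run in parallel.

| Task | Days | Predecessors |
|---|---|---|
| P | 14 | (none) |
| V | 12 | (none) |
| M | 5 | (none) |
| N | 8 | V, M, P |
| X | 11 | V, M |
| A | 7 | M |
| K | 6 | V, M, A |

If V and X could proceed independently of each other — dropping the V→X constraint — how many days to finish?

22

With the dependency in place, V→X = 12+11 = 23 sets the finish at 23 days.
Without V→X, X's earliest start moves from 12 to 5.
New critical path: P→N = 14+8 = 22 ⇒ 22 days.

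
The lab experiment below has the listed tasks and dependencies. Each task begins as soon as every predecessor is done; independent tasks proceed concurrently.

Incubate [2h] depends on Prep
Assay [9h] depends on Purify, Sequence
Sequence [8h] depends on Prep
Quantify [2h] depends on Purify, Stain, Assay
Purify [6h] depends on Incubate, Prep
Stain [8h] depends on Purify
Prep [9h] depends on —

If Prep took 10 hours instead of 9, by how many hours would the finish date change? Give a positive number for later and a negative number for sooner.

Baseline: Prep→Incubate→Purify→Assay→Quantify = 9+2+6+9+2 = 28 → 28 hours.
Prep lies on that path, so at 10 hours the path becomes 29 hours.
No other chain overtakes it, so the finish is 29 hours.
Change in finish: 29 − 28 = +1 hours.

1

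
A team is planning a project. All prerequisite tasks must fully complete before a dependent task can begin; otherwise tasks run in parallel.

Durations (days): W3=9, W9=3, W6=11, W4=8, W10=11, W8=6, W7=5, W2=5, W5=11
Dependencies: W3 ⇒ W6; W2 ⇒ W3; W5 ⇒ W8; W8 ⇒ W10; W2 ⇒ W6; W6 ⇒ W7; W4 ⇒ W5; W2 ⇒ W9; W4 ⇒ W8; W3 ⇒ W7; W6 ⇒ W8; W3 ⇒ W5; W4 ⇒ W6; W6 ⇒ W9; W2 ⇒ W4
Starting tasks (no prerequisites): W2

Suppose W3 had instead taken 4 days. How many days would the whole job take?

Critical path before the change: W2→W3→W5→W8→W10 = 5+9+11+6+11 = 42 giving 42 days.
W3 lies on that path, so at 4 days the path becomes 37 days.
New critical path: W2→W4→W5→W8→W10 = 5+8+11+6+11 = 41 ⇒ 41 days.

41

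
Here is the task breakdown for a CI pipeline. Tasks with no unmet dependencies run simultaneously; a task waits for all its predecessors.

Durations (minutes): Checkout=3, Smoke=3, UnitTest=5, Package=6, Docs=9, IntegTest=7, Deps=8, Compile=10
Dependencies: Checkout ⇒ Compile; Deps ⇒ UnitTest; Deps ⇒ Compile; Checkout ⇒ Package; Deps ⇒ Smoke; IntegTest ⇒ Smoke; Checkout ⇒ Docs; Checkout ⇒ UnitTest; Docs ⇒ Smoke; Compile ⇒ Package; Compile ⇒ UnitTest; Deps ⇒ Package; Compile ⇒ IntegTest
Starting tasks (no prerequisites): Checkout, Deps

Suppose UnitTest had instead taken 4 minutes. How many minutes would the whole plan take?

The binding path is Deps→Compile→IntegTest→Smoke = 8+10+7+3 = 28; finish at 28 minutes.
UnitTest has 5 minutes of float (longest path through it is 23).
That remains the longest chain; total 28 minutes.

28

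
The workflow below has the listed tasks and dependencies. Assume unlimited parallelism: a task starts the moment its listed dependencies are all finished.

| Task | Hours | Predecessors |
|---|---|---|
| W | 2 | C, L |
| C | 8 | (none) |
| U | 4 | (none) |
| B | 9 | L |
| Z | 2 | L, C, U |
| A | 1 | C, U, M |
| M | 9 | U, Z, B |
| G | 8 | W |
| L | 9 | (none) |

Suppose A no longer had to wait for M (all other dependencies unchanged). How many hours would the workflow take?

With the dependency in place, L→B→M→A = 9+9+9+1 = 28 sets the finish at 28 hours.
Without M→A, A's earliest start moves from 27 to 8.
After: L→B→M = 9+9+9 = 27 → 27 hours.

27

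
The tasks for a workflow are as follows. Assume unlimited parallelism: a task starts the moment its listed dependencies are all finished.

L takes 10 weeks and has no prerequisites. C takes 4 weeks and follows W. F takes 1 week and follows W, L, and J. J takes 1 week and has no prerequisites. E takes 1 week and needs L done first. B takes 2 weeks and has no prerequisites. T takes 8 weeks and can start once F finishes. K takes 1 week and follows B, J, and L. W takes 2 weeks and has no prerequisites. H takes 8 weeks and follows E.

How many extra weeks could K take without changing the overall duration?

8

L→F→T = 10+1+8 = 19 sets the makespan at 19 weeks.
Longest path through K: 11 weeks (earliest finish 11, latest finish 19).
So K can slip 19 − 11 = 8 weeks.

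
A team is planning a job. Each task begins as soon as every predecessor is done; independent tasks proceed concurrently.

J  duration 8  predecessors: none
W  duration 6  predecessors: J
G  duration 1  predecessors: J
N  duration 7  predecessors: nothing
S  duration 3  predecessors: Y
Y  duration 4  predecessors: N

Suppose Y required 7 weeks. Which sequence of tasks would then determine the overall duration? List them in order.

N, Y, S

Critical path before the change: N→Y→S = 7+4+3 = 14 giving 14 weeks.
Y is on the critical path; changing it to 7 makes that path 17 weeks.
No other chain overtakes it, so the finish is 17 weeks.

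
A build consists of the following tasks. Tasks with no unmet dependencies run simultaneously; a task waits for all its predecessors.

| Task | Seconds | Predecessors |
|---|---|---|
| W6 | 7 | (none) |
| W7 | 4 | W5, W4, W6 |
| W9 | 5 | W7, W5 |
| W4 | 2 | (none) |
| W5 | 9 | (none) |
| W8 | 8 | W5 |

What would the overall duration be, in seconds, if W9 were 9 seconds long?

22

Critical path before the change: W5→W7→W9 = 9+4+5 = 18 giving 18 seconds.
W9 lies on that path, so at 9 seconds the path becomes 22 seconds.
The critical path is still W5→W7→W9; finish is now 22 seconds.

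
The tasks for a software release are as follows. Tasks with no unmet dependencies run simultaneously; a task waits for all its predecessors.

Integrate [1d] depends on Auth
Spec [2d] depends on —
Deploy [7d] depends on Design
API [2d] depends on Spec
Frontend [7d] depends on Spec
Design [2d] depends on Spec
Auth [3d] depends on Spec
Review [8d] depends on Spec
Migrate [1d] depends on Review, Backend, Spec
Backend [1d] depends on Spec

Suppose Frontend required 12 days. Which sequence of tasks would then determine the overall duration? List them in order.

As given, the longest chain is Spec→Design→Deploy = 2+2+7 = 11, so the finish is 11 days.
Frontend has 2 days of float (longest path through it is 9).
New critical path: Spec→Frontend = 2+12 = 14 ⇒ 14 days.

Spec, Frontend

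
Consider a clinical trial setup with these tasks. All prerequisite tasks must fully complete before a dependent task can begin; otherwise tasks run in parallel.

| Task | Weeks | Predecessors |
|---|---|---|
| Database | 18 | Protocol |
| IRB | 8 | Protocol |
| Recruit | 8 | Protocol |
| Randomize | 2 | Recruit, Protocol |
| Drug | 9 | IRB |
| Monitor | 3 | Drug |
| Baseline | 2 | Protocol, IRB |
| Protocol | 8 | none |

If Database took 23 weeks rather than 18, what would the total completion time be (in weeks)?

31

Baseline: Protocol→IRB→Drug→Monitor = 8+8+9+3 = 28 → 28 weeks.
Database has 2 weeks of float (longest path through it is 26).
New critical path: Protocol→Database = 8+23 = 31 ⇒ 31 weeks.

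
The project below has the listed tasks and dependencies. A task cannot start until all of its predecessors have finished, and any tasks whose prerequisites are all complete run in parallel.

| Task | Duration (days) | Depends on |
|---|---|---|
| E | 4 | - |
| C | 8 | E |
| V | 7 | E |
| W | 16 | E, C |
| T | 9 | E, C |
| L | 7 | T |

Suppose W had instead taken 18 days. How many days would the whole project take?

30

The binding path is E→C→W = 4+8+16 = 28; finish at 28 days.
Since W is critical, the +2 change carries straight to that chain (now 30 days).
That remains the longest chain; total 30 days.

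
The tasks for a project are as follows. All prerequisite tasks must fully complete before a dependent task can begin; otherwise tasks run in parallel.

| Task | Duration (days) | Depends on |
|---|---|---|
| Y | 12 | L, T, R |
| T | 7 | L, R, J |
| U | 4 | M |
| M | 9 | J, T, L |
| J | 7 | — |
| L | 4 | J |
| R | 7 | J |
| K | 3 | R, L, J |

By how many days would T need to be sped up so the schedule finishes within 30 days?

Current finish: 34 days; target: 30.
T is on every critical path, so each day cut from T cuts the finish by one (this holds down to a finish of 28).
Need 34 − 30 = 4 days off T → T becomes 3 days, finish becomes 30.

4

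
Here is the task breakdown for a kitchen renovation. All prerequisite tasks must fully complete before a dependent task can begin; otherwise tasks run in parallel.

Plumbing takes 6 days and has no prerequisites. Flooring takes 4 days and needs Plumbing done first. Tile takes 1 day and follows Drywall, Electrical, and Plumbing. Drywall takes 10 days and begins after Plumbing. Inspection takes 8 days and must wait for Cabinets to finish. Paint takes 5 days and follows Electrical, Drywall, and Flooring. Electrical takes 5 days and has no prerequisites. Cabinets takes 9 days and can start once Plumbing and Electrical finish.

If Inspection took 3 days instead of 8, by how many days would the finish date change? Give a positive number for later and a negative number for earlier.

Actual critical path: Plumbing→Cabinets→Inspection = 6+9+8 = 23 ⇒ 23 days.
Inspection lies on that path, so at 3 days the path becomes 18 days.
New critical path: Plumbing→Drywall→Paint = 6+10+5 = 21 ⇒ 21 days.
Change in finish: 21 − 23 = -2 days.

-2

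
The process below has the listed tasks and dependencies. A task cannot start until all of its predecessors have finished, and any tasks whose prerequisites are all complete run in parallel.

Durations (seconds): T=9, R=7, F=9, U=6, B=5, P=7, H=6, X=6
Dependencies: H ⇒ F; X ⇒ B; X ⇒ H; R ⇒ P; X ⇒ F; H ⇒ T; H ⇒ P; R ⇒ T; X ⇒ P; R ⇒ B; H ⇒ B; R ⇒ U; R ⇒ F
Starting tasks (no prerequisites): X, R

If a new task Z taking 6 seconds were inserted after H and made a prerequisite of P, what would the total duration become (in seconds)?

25

Originally the plan takes 21 seconds.
With Z inserted, P now waits for max(H, X, R, Z).
New critical path: X→H→Z→P = 6+6+6+7 = 25 ⇒ 25 seconds.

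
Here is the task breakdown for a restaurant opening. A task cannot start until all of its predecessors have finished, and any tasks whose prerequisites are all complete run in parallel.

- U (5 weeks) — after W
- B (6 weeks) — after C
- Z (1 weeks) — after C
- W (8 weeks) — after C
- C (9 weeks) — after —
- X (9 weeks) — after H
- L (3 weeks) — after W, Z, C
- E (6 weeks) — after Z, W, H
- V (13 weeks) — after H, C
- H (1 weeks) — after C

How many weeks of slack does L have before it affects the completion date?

The longest chain is C→W→E = 9+8+6 = 23; overall finish 23 weeks.
L finishes as early as 20 and must finish by 23.
Slack of L = 20 − 17 = 3 weeks.

3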